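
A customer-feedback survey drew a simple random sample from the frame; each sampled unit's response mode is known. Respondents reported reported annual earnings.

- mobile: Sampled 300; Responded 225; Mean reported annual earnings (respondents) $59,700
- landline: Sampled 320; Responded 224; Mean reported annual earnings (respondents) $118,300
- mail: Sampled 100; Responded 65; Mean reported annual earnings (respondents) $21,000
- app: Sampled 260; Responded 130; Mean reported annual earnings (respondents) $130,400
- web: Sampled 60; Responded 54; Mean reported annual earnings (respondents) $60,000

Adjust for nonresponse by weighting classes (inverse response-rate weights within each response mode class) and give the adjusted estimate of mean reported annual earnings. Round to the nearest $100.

Class response rates: mobile 225/300 = 75%, landline 224/320 = 70%, mail 65/100 = 65%, app 130/260 = 50%, web 54/60 = 90%.
Inverse-response-rate weighting restores each class to its sampled count, so class totals weight by n_sampled:
  mobile: 300 × 59,700 = 17,910,000
  landline: 320 × 118,300 = 37,856,000
  mail: 100 × 21,000 = 2,100,000
  app: 260 × 130,400 = 33,904,000
  web: 60 × 60,000 = 3,600,000
Adjusted estimate = 95,370,000 / 1,040 = 91701.9 → $91,700.

$91,700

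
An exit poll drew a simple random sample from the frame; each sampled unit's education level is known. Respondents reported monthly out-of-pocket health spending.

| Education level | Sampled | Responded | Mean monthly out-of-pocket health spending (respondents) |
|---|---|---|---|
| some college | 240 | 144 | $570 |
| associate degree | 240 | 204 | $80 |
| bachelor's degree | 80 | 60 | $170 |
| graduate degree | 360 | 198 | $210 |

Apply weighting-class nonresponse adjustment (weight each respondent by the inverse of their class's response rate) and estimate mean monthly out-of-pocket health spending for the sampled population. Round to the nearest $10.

$270

Response rates by class: some college 144/240 = 60%, associate degree 204/240 = 85%, bachelor's degree 60/80 = 75%, graduate degree 198/360 = 55%.
Weighting each respondent by the inverse class response rate inflates each class back to its sampled size, so the class weight is n_sampled:
  some college: 240 × 570 = 136,800
  associate degree: 240 × 80 = 19,200
  bachelor's degree: 80 × 170 = 13,600
  graduate degree: 360 × 210 = 75,600
Adjusted estimate = 245,200 / 920 = 266.522 → $270.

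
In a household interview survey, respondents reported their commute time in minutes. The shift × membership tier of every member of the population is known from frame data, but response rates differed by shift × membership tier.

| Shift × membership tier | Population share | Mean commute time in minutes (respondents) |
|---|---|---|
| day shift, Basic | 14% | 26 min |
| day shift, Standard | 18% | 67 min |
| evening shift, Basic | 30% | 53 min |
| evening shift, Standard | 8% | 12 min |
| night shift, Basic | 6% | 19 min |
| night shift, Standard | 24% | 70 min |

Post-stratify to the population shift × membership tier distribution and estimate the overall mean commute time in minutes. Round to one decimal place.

Each cell contributes population-share × respondent value:
  day shift, Basic: 0.14 × 26 = 3.64
  day shift, Standard: 0.18 × 67 = 12.06
  evening shift, Basic: 0.3 × 53 = 15.9
  evening shift, Standard: 0.08 × 12 = 0.96
  night shift, Basic: 0.06 × 19 = 1.14
  night shift, Standard: 0.24 × 70 = 16.8
Post-stratified estimate = 50.5 → 50.5.

50.5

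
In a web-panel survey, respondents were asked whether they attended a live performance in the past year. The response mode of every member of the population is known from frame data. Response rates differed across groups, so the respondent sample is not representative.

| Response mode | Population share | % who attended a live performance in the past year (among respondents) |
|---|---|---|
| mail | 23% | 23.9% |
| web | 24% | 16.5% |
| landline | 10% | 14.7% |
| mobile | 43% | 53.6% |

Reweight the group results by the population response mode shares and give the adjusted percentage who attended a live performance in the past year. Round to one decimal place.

34.0%

Each cell contributes population-share × respondent value:
  mail: 0.23 × 23.9 = 5.497
  web: 0.24 × 16.5 = 3.96
  landline: 0.1 × 14.7 = 1.47
  mobile: 0.43 × 53.6 = 23.048
Post-stratified estimate = 33.975 → 34.0%.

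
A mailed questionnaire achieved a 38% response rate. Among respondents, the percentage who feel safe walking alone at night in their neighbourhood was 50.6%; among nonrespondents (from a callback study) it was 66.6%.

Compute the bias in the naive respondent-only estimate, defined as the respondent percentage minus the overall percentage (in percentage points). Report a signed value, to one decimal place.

Nonresponse fraction = 1 − 0.38 = 0.62.
Bias = (nonresponse fraction) × (respondent percentage − nonrespondent percentage)
     = 0.62 × (50.6 − 66.6) = 0.62 × -16 = -9.92.

-9.9 percentage points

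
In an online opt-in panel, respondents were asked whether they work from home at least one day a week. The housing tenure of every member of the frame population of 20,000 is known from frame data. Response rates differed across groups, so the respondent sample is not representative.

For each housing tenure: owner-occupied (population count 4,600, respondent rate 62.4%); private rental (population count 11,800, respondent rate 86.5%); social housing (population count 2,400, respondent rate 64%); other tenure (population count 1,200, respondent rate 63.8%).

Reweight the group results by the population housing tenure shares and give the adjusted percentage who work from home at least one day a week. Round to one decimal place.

76.9%

Weight each group's respondent value by its population share:
  owner-occupied: (4,600/20,000) × 62.4 = 14.352
  private rental: (11,800/20,000) × 86.5 = 51.035
  social housing: (2,400/20,000) × 64 = 7.68
  other tenure: (1,200/20,000) × 63.8 = 3.828
Post-stratified estimate = 76.895 → 76.9%.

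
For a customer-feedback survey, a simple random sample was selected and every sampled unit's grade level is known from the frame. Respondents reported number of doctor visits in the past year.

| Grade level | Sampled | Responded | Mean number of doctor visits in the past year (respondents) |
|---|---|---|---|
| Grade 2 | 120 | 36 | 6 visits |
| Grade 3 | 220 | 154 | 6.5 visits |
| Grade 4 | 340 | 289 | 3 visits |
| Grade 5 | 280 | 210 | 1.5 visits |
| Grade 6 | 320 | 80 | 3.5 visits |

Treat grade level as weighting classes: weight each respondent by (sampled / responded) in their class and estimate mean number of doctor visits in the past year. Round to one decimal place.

3.7

Response rates by class: Grade 2 36/120 = 30%, Grade 3 154/220 = 70%, Grade 4 289/340 = 85%, Grade 5 210/280 = 75%, Grade 6 80/320 = 25%.
Each respondent's weight = sampled/responded in their class; summing within a class gives n_sampled, so:
  Grade 2: 120 × 6 = 720
  Grade 3: 220 × 6.5 = 1430
  Grade 4: 340 × 3 = 1020
  Grade 5: 280 × 1.5 = 420
  Grade 6: 320 × 3.5 = 1120
Adjusted estimate = 4710 / 1,280 = 3.67969 → 3.7.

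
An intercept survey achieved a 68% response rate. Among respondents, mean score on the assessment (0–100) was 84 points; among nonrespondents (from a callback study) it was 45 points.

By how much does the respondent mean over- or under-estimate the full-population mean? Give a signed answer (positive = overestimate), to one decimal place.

Nonresponse fraction = 1 − 0.68 = 0.32.
Bias = (nonresponse fraction) × (respondent mean − nonrespondent mean)
     = 0.32 × (84 − 45) = 0.32 × 39 = 12.48.

+12.5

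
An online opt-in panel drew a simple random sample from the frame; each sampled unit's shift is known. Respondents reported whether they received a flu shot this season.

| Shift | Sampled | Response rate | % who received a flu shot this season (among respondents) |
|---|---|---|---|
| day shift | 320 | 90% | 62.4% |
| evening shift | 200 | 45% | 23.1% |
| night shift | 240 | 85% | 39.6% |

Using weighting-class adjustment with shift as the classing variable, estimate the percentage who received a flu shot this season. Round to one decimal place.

44.9%

Each respondent's weight = sampled/responded in their class; summing within a class gives n_sampled, so:
  day shift: 320 × 62.4 = 19,968
  evening shift: 200 × 23.1 = 4620
  night shift: 240 × 39.6 = 9504
Adjusted estimate = 34,092 / 760 = 44.8579 → 44.9%.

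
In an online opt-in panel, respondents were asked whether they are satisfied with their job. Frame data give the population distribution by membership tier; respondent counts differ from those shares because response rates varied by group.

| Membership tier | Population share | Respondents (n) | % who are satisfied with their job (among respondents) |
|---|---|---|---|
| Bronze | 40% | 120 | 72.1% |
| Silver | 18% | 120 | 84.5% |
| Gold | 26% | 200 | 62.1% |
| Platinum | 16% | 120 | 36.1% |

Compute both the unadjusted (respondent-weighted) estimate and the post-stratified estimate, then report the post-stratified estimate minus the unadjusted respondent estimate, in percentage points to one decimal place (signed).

Without adjustment, the pooled respondent share is:
  (120/560)×72.1 + (120/560)×84.5 + (200/560)×62.1 + (120/560)×36.1 = 63.4714%
Reweighting by population membership tier shares:
  0.4×72.1 + 0.18×84.5 + 0.26×62.1 + 0.16×36.1 = 65.972%
Difference = 65.972 − 63.4714 = 2.5006 pp.

+2.5 percentage points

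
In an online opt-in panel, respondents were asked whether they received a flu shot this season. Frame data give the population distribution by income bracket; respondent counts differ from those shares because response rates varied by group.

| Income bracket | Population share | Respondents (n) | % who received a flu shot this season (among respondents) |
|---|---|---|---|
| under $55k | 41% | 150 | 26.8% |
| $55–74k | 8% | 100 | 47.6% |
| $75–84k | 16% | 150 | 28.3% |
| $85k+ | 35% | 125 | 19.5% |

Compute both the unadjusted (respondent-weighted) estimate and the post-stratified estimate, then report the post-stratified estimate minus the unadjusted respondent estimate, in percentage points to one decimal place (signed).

-3.3 percentage points

Naive respondent-only estimate (weights = respondent counts):
  (150/525)×26.8 + (100/525)×47.6 + (150/525)×28.3 + (125/525)×19.5 = 29.4524%
Post-stratifying to population shares instead:
  0.41×26.8 + 0.08×47.6 + 0.16×28.3 + 0.35×19.5 = 26.149%
Difference = 26.149 − 29.4524 = -3.3034 pp.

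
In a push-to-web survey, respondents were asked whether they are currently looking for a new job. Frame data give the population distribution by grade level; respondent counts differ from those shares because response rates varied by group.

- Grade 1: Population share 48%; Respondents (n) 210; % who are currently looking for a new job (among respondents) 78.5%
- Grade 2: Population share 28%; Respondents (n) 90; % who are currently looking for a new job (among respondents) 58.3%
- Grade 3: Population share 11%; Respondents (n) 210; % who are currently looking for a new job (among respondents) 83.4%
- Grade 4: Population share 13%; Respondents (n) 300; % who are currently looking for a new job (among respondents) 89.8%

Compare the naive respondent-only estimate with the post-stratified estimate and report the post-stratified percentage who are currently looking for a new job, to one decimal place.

74.9%

Unadjusted (pooled respondent) estimate weights by respondent counts:
  (210/810)×78.5 + (90/810)×58.3 + (210/810)×83.4 + (300/810)×89.8 = 81.7111%
Post-stratified estimate weights by population shares:
  0.48×78.5 + 0.28×58.3 + 0.11×83.4 + 0.13×89.8 = 74.852%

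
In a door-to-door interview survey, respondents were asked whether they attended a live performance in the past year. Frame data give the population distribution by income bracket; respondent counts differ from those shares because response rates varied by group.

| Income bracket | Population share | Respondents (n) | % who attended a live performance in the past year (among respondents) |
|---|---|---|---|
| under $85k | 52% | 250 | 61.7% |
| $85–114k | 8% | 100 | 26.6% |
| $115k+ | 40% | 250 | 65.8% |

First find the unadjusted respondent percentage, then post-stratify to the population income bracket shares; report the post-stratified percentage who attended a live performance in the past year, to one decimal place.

60.5%

Without adjustment, the pooled respondent share is:
  (250/600)×61.7 + (100/600)×26.6 + (250/600)×65.8 = 57.5583%
Reweighting by population income bracket shares:
  0.52×61.7 + 0.08×26.6 + 0.4×65.8 = 60.532%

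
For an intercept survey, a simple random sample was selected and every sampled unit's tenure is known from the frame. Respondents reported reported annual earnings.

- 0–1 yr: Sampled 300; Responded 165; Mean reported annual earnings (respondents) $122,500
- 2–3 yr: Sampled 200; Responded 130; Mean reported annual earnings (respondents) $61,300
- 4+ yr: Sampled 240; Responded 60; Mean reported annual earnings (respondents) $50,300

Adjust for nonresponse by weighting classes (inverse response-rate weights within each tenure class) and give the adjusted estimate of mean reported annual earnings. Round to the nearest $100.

$82,500

Class response rates: 0–1 yr 165/300 = 55%, 2–3 yr 130/200 = 65%, 4+ yr 60/240 = 25%.
Each respondent's weight = sampled/responded in their class; summing within a class gives n_sampled, so:
  0–1 yr: 300 × 122,500 = 36,750,000
  2–3 yr: 200 × 61,300 = 12,260,000
  4+ yr: 240 × 50,300 = 12,072,000
Adjusted estimate = 61,082,000 / 740 = 82543.2 → $82,500.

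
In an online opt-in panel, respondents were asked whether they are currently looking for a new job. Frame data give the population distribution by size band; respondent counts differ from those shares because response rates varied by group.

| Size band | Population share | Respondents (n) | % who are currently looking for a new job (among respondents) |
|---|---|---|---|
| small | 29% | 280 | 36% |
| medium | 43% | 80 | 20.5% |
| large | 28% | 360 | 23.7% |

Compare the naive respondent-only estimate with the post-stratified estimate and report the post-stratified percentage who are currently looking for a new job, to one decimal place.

Unadjusted (pooled respondent) estimate weights by respondent counts:
  (280/720)×36 + (80/720)×20.5 + (360/720)×23.7 = 28.1278%
Post-stratified estimate weights by population shares:
  0.29×36 + 0.43×20.5 + 0.28×23.7 = 25.891%

25.9%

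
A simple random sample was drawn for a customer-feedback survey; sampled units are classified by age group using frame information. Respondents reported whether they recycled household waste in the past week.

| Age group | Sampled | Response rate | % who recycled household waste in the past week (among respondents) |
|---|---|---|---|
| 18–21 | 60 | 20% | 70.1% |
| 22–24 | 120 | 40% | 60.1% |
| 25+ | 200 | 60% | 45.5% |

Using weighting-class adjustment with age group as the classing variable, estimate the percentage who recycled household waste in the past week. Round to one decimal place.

Inverse-response-rate weighting restores each class to its sampled count, so class totals weight by n_sampled:
  18–21: 60 × 70.1 = 4206
  22–24: 120 × 60.1 = 7212
  25+: 200 × 45.5 = 9100
Adjusted estimate = 20,518 / 380 = 53.9947 → 54.0%.

54.0%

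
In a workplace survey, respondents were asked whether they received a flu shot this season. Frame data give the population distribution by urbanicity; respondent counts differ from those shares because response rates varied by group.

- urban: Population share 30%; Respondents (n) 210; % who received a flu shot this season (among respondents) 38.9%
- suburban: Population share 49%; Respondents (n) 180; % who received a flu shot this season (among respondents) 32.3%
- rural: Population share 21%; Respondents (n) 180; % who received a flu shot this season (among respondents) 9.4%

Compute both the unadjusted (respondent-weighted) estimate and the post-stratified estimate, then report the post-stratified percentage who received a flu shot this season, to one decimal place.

Naive respondent-only estimate (weights = respondent counts):
  (210/570)×38.9 + (180/570)×32.3 + (180/570)×9.4 = 27.5%
Reweighting by population urbanicity shares:
  0.3×38.9 + 0.49×32.3 + 0.21×9.4 = 29.471%

29.5%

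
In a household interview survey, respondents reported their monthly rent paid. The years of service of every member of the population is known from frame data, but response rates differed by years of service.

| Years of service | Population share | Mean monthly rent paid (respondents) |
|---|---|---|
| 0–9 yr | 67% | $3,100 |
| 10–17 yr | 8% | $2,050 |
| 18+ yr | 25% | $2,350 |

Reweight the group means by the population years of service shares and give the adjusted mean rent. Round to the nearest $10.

$2,830

Post-stratification weights by population share, not respondent share:
  0–9 yr: 0.67 × 3100 = 2077
  10–17 yr: 0.08 × 2050 = 164
  18+ yr: 0.25 × 2350 = 587.5
Post-stratified estimate = 2828.5 → $2,830.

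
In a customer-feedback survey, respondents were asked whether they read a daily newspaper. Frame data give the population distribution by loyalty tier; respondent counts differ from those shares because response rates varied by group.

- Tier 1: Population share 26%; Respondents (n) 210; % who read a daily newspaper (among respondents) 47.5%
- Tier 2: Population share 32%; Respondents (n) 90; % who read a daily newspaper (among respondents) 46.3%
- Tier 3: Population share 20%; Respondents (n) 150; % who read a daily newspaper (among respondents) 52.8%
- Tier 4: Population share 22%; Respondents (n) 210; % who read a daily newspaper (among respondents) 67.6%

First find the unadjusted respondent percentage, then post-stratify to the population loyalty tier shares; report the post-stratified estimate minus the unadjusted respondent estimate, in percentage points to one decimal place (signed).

-2.3 percentage points

Naive respondent-only estimate (weights = respondent counts):
  (210/660)×47.5 + (90/660)×46.3 + (150/660)×52.8 + (210/660)×67.6 = 54.9364%
Post-stratifying to population shares instead:
  0.26×47.5 + 0.32×46.3 + 0.2×52.8 + 0.22×67.6 = 52.598%
Difference = 52.598 − 54.9364 = -2.3384 pp.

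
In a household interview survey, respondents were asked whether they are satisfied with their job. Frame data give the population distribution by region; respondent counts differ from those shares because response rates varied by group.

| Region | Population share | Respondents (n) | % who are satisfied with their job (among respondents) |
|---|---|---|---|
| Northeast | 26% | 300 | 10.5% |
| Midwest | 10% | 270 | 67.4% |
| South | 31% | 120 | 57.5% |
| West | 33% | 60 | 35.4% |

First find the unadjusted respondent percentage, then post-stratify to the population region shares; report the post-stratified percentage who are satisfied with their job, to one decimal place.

Without adjustment, the pooled respondent share is:
  (300/750)×10.5 + (270/750)×67.4 + (120/750)×57.5 + (60/750)×35.4 = 40.496%
Post-stratified estimate weights by population shares:
  0.26×10.5 + 0.1×67.4 + 0.31×57.5 + 0.33×35.4 = 38.977%

39.0%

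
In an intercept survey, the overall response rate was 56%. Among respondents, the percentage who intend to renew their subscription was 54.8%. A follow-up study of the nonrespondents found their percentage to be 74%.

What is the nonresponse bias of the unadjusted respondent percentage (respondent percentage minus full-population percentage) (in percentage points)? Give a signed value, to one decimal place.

-8.4 percentage points

Nonresponse fraction = 1 − 0.56 = 0.44.
Bias = (nonresponse fraction) × (respondent percentage − nonrespondent percentage)
     = 0.44 × (54.8 − 74) = 0.44 × -19.2 = -8.448.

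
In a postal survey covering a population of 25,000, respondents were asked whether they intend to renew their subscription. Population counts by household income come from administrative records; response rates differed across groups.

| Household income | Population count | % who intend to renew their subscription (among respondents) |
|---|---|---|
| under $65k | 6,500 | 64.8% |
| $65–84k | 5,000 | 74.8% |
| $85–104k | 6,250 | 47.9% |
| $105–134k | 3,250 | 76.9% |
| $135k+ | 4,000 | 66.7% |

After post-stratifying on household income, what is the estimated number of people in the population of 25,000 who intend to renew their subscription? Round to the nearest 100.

16,100

Estimated count per cell = population count × respondent percentage:
  under $65k: 6,500 × 64.8% = 4212
  $65–84k: 5,000 × 74.8% = 3740
  $85–104k: 6,250 × 47.9% = 2993.75
  $105–134k: 3,250 × 76.9% = 2499.25
  $135k+: 4,000 × 66.7% = 2668
Estimated total = 16,113 → 16,100.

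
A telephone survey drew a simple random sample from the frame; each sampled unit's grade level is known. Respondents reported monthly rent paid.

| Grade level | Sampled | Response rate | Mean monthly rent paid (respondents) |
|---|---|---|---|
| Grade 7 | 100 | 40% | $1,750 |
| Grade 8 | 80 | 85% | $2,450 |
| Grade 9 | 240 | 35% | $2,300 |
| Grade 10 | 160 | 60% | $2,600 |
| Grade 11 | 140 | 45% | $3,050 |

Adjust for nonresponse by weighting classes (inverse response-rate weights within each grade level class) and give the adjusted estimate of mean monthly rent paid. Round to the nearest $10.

$2,450

With weight = n_sampled/n_responded per class, the weighted class total is n_sampled:
  Grade 7: 100 × 1750 = 175,000
  Grade 8: 80 × 2450 = 196,000
  Grade 9: 240 × 2300 = 552,000
  Grade 10: 160 × 2600 = 416,000
  Grade 11: 140 × 3050 = 427,000
Adjusted estimate = 1,766,000 / 720 = 2452.78 → $2,450.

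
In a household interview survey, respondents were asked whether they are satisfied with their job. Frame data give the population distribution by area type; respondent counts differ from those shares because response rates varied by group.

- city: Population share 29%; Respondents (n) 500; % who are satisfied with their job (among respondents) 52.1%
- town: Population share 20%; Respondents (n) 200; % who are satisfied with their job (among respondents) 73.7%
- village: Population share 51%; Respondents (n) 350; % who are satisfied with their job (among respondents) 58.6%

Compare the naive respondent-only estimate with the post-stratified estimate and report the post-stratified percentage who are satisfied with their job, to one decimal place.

Without adjustment, the pooled respondent share is:
  (500/1050)×52.1 + (200/1050)×73.7 + (350/1050)×58.6 = 58.381%
Post-stratifying to population shares instead:
  0.29×52.1 + 0.2×73.7 + 0.51×58.6 = 59.735%

59.7%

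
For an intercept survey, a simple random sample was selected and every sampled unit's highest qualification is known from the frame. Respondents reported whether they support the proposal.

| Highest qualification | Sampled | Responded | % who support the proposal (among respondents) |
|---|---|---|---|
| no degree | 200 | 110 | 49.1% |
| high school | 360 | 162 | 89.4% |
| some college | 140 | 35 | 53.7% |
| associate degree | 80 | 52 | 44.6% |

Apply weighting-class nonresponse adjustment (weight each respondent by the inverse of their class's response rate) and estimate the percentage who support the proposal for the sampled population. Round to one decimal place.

Response rates by class: no degree 110/200 = 55%, high school 162/360 = 45%, some college 35/140 = 25%, associate degree 52/80 = 65%.
Each respondent's weight = sampled/responded in their class; summing within a class gives n_sampled, so:
  no degree: 200 × 49.1 = 9820
  high school: 360 × 89.4 = 32184
  some college: 140 × 53.7 = 7518
  associate degree: 80 × 44.6 = 3568
Adjusted estimate = 53,090 / 780 = 68.0641 → 68.1%.

68.1%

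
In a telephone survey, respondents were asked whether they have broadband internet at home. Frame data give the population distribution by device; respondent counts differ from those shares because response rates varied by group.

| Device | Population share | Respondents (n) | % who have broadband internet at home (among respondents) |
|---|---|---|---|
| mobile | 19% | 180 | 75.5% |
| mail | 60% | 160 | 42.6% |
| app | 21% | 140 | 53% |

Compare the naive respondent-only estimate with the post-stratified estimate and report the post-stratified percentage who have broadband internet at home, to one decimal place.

51.0%

Naive respondent-only estimate (weights = respondent counts):
  (180/480)×75.5 + (160/480)×42.6 + (140/480)×53 = 57.9708%
Post-stratifying to population shares instead:
  0.19×75.5 + 0.6×42.6 + 0.21×53 = 51.035%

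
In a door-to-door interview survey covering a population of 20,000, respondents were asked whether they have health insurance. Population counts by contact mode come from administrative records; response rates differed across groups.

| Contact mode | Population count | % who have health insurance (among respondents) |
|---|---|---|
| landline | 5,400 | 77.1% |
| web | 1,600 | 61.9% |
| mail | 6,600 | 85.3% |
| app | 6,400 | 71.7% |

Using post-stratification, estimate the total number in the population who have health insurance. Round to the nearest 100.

15,400

Estimated count per cell = population count × respondent percentage:
  landline: 5,400 × 77.1% = 4163.4
  web: 1,600 × 61.9% = 990.4
  mail: 6,600 × 85.3% = 5629.8
  app: 6,400 × 71.7% = 4588.8
Estimated total = 15372.4 → 15,400.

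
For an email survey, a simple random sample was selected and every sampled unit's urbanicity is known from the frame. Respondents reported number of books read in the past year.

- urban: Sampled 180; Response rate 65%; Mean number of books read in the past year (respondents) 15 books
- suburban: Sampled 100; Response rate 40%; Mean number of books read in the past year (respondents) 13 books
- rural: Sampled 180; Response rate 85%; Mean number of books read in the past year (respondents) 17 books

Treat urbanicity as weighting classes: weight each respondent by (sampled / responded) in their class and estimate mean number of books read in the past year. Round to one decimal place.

Inverse-response-rate weighting restores each class to its sampled count, so class totals weight by n_sampled:
  urban: 180 × 15 = 2700
  suburban: 100 × 13 = 1300
  rural: 180 × 17 = 3060
Adjusted estimate = 7060 / 460 = 15.3478 → 15.3.

15.3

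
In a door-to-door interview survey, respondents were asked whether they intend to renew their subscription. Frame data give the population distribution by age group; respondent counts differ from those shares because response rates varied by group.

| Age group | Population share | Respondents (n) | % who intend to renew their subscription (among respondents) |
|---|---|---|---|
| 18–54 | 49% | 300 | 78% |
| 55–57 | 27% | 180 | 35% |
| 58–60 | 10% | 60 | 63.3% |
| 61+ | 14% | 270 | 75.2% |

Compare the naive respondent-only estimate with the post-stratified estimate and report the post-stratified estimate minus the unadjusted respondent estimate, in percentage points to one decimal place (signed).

Without adjustment, the pooled respondent share is:
  (300/810)×78 + (180/810)×35 + (60/810)×63.3 + (270/810)×75.2 = 66.4222%
Reweighting by population age group shares:
  0.49×78 + 0.27×35 + 0.1×63.3 + 0.14×75.2 = 64.528%
Difference = 64.528 − 66.4222 = -1.8942 pp.

-1.9 percentage points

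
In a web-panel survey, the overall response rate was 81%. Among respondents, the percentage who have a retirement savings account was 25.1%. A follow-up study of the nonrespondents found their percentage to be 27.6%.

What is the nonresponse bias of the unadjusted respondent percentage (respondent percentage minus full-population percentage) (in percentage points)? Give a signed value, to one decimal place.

-0.5 percentage points

Nonresponse fraction = 1 − 0.81 = 0.19.
Bias = (nonresponse fraction) × (respondent percentage − nonrespondent percentage)
     = 0.19 × (25.1 − 27.6) = 0.19 × -2.5 = -0.475.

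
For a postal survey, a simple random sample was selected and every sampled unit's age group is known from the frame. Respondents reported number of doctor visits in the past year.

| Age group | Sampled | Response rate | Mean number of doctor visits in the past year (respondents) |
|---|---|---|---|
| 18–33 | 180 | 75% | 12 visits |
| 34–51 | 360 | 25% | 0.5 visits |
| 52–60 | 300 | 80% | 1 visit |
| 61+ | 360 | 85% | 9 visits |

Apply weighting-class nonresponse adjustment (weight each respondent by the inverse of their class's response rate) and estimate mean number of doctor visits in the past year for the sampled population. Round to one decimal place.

4.9

With weight = n_sampled/n_responded per class, the weighted class total is n_sampled:
  18–33: 180 × 12 = 2160
  34–51: 360 × 0.5 = 180
  52–60: 300 × 1 = 300
  61+: 360 × 9 = 3240
Adjusted estimate = 5880 / 1,200 = 4.9 → 4.9.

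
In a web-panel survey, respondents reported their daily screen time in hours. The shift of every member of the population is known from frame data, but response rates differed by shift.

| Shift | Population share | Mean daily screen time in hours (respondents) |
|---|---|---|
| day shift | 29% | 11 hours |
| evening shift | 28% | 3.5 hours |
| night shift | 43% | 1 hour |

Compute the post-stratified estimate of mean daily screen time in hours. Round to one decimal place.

4.6

Reweight to the known shift distribution:
  day shift: 0.29 × 11 = 3.19
  evening shift: 0.28 × 3.5 = 0.98
  night shift: 0.43 × 1 = 0.43
Post-stratified estimate = 4.6 → 4.6.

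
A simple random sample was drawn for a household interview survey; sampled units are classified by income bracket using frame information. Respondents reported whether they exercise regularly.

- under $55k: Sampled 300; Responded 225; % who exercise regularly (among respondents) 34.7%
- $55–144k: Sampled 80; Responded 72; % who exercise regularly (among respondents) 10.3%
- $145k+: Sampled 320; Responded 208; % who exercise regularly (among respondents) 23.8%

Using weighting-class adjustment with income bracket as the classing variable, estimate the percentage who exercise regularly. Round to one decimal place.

26.9%

Class response rates: under $55k 225/300 = 75%, $55–144k 72/80 = 90%, $145k+ 208/320 = 65%.
With weight = n_sampled/n_responded per class, the weighted class total is n_sampled:
  under $55k: 300 × 34.7 = 10,410
  $55–144k: 80 × 10.3 = 824
  $145k+: 320 × 23.8 = 7616
Adjusted estimate = 18,850 / 700 = 26.9286 → 26.9%.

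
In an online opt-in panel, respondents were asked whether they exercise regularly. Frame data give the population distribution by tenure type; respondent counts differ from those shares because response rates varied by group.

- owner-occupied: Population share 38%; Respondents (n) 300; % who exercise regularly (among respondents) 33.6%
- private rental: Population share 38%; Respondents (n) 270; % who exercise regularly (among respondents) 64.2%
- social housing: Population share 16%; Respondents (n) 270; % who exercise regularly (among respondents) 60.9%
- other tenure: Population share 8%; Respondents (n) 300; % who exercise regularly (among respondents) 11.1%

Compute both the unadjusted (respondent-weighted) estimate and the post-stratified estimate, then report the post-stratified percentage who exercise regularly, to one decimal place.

47.8%

Naive respondent-only estimate (weights = respondent counts):
  (300/1140)×33.6 + (270/1140)×64.2 + (270/1140)×60.9 + (300/1140)×11.1 = 41.3921%
Post-stratifying to population shares instead:
  0.38×33.6 + 0.38×64.2 + 0.16×60.9 + 0.08×11.1 = 47.796%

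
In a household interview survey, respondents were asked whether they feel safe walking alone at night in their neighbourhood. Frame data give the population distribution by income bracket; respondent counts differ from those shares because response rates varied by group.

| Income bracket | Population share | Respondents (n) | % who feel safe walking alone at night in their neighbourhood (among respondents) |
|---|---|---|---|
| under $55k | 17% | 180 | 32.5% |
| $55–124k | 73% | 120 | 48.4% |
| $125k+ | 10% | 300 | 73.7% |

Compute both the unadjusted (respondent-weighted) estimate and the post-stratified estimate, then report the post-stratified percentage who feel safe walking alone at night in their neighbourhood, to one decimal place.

48.2%

Unadjusted (pooled respondent) estimate weights by respondent counts:
  (180/600)×32.5 + (120/600)×48.4 + (300/600)×73.7 = 56.28%
Post-stratified estimate weights by population shares:
  0.17×32.5 + 0.73×48.4 + 0.1×73.7 = 48.227%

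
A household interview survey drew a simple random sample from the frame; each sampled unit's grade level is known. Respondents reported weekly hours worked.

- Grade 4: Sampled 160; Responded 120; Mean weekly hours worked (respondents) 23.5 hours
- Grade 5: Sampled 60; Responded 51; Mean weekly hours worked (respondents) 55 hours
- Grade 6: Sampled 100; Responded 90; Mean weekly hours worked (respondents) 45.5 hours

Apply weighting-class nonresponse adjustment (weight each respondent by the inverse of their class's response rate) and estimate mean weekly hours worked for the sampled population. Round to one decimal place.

Response rates by class: Grade 4 120/160 = 75%, Grade 5 51/60 = 85%, Grade 6 90/100 = 90%.
Each respondent's weight = sampled/responded in their class; summing within a class gives n_sampled, so:
  Grade 4: 160 × 23.5 = 3760
  Grade 5: 60 × 55 = 3300
  Grade 6: 100 × 45.5 = 4550
Adjusted estimate = 11,610 / 320 = 36.2812 → 36.3.

36.3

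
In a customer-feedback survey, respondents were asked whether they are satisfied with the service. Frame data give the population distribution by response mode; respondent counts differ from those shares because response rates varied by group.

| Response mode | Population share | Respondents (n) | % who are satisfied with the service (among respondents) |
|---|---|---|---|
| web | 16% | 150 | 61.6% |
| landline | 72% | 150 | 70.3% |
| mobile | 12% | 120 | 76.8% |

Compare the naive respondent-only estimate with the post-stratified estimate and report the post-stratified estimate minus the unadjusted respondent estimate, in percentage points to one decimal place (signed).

+0.6 percentage points

Without adjustment, the pooled respondent share is:
  (150/420)×61.6 + (150/420)×70.3 + (120/420)×76.8 = 69.05%
Post-stratifying to population shares instead:
  0.16×61.6 + 0.72×70.3 + 0.12×76.8 = 69.688%
Difference = 69.688 − 69.05 = 0.638 pp.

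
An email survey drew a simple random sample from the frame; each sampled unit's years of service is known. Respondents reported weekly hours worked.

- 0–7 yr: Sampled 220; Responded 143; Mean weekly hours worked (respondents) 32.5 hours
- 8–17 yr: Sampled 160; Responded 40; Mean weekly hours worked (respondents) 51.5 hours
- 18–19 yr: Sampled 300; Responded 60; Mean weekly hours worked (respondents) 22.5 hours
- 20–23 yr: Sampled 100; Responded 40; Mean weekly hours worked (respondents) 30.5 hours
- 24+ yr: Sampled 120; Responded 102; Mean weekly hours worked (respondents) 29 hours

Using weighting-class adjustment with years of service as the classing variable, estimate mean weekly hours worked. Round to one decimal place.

Response rates by class: 0–7 yr 143/220 = 65%, 8–17 yr 40/160 = 25%, 18–19 yr 60/300 = 20%, 20–23 yr 40/100 = 40%, 24+ yr 102/120 = 85%.
Inverse-response-rate weighting restores each class to its sampled count, so class totals weight by n_sampled:
  0–7 yr: 220 × 32.5 = 7150
  8–17 yr: 160 × 51.5 = 8240
  18–19 yr: 300 × 22.5 = 6750
  20–23 yr: 100 × 30.5 = 3050
  24+ yr: 120 × 29 = 3480
Adjusted estimate = 28,670 / 900 = 31.8556 → 31.9.

31.9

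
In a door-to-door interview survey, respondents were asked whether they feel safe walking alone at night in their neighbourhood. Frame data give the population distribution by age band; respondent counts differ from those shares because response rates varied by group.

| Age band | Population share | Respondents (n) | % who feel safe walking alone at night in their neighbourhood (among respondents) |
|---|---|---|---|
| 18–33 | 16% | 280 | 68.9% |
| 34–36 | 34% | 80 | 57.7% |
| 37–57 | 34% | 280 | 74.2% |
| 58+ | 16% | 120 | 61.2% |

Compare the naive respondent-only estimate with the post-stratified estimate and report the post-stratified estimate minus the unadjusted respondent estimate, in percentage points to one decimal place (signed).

-2.8 percentage points

Without adjustment, the pooled respondent share is:
  (280/760)×68.9 + (80/760)×57.7 + (280/760)×74.2 + (120/760)×61.2 = 68.4579%
Post-stratifying to population shares instead:
  0.16×68.9 + 0.34×57.7 + 0.34×74.2 + 0.16×61.2 = 65.662%
Difference = 65.662 − 68.4579 = -2.7959 pp.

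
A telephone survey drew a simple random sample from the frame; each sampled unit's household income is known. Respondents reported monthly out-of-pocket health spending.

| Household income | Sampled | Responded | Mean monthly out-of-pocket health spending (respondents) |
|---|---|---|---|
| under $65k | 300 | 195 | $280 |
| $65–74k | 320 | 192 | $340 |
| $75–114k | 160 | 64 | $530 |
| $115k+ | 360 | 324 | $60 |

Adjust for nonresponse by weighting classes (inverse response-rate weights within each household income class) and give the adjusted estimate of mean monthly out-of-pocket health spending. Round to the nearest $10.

Response rates by class: under $65k 195/300 = 65%, $65–74k 192/320 = 60%, $75–114k 64/160 = 40%, $115k+ 324/360 = 90%.
Weighting each respondent by the inverse class response rate inflates each class back to its sampled size, so the class weight is n_sampled:
  under $65k: 300 × 280 = 84,000
  $65–74k: 320 × 340 = 108,800
  $75–114k: 160 × 530 = 84,800
  $115k+: 360 × 60 = 21,600
Adjusted estimate = 299,200 / 1,140 = 262.456 → $260.

$260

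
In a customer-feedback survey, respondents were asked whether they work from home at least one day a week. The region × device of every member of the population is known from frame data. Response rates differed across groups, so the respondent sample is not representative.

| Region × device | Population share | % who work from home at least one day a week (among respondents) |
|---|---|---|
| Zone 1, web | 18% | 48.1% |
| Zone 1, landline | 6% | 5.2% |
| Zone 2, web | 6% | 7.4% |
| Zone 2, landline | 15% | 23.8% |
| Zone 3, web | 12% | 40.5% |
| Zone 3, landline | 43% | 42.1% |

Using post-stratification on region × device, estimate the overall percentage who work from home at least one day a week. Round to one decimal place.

35.9%

Weight each group's respondent value by its population share:
  Zone 1, web: 0.18 × 48.1 = 8.658
  Zone 1, landline: 0.06 × 5.2 = 0.312
  Zone 2, web: 0.06 × 7.4 = 0.444
  Zone 2, landline: 0.15 × 23.8 = 3.57
  Zone 3, web: 0.12 × 40.5 = 4.86
  Zone 3, landline: 0.43 × 42.1 = 18.103
Post-stratified estimate = 35.947 → 35.9%.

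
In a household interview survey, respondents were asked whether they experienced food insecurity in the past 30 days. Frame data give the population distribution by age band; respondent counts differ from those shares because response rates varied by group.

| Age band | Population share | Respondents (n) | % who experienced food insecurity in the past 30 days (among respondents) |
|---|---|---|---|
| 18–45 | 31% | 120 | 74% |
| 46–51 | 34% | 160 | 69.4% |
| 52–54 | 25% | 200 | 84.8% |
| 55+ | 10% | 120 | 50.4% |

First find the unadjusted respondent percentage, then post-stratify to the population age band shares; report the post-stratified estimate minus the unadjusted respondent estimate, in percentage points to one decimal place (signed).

Naive respondent-only estimate (weights = respondent counts):
  (120/600)×74 + (160/600)×69.4 + (200/600)×84.8 + (120/600)×50.4 = 71.6533%
Reweighting by population age band shares:
  0.31×74 + 0.34×69.4 + 0.25×84.8 + 0.1×50.4 = 72.776%
Difference = 72.776 − 71.6533 = 1.1227 pp.

+1.1 percentage points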